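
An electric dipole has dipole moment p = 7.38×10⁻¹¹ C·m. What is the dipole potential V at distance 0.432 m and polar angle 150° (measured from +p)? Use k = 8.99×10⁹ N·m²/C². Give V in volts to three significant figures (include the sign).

The dipole potential is V = kp cosθ / r².
V = (8.99×10⁹)(7.38×10⁻¹¹)·cos150° / (0.432)² = -3.079 V.

V ≈ -3.08 V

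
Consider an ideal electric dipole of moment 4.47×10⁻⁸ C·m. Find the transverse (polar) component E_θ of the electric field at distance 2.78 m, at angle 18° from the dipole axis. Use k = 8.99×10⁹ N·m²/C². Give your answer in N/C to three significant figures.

E_θ ≈ 5.78 N/C

For a dipole, E_θ = (kp sinθ)/r³.
kp/r³ = (8.99×10⁹)(4.47×10⁻⁸)/(2.78)³ = 18.70 N/C.
E_θ = 18.70·sin18° = 5.780 N/C.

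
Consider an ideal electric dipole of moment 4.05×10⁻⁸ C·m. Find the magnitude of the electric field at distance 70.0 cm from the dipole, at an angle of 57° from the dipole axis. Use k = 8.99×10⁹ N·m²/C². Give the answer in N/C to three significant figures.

E ≈ 1460 N/C

At angle θ the dipole field magnitude is E = (kp/r³)·√(1 + 3cos²θ).
kp/r³ = (8.99×10⁹)(4.05×10⁻⁸) / (0.700)³ = 1062 N/C.
√(1 + 3cos²57°) = √(1 + 3·0.2966) = √1.8899 ≈ 1.3747.
E ≈ 1062 × 1.375 = 1459 N/C.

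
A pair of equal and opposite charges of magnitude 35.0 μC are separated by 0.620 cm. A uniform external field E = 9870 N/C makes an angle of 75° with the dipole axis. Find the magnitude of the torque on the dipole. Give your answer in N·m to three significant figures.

Dipole moment p = qd = (3.50×10⁻⁵ C)(0.00620 m) = 2.17×10⁻⁷ C·m.
Torque on an electric dipole: τ = pE sinθ.
τ = (2.17×10⁻⁷)(9870)·sin75° = 0.002069 N·m.

τ ≈ 0.00207 N·m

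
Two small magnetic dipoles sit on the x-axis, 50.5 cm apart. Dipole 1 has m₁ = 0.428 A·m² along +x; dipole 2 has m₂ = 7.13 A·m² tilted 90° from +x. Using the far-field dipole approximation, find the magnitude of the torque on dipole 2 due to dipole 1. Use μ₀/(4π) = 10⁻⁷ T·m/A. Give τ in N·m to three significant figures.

Dipole B is on the axis of dipole A, so B₁ there is axial: B₁ = (μ₀/4π)·2m₁/r³ along +x.
B₁ = 2(10⁻⁷)(0.428)/(0.505)³ = 6.647×10⁻⁷ T.
τ = m₂ B₁ sinθ.
τ = (7.13)(6.647×10⁻⁷)·sin90° = 4.739×10⁻⁶ N·m.

τ ≈ 4.74×10⁻⁶ N·m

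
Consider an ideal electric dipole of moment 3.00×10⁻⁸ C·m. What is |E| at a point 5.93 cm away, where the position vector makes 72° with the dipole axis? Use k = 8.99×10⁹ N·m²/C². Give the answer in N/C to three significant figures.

E ≈ 1.47×10⁶ N/C

At angle θ the dipole field magnitude is E = (kp/r³)·√(1 + 3cos²θ).
kp/r³ = (8.99×10⁹)(3.00×10⁻⁸) / (0.0593)³ = 1.293×10⁶ N/C.
√(1 + 3cos²72°) = √(1 + 3·0.0955) = √1.2865 ≈ 1.1342.
E ≈ 1.293×10⁶ × 1.134 = 1.467×10⁶ N/C.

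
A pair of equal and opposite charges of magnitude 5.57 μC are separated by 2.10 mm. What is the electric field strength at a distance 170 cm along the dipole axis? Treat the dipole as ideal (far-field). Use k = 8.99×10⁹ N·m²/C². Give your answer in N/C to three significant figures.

E ≈ 42.8 N/C

Dipole moment p = qd = (5.57×10⁻⁶ C)(0.00210 m) = 1.17×10⁻⁸ C·m.
On the dipole axis E = 2kp/r³.
E = 2·(8.99×10⁹)(1.17×10⁻⁸) / (1.70)³ = 42.82 N/C.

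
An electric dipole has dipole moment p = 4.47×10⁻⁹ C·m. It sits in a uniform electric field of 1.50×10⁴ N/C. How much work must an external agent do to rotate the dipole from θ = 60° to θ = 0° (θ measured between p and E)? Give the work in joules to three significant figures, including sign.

W_ext = ΔU = U(θ₂) − U(θ₁) = −pE cosθ₂ − (−pE cosθ₁) = pE(cosθ₁ − cosθ₂).
W = (4.47×10⁻⁹)(1.50×10⁴)·(cos60° − cos0°) = (6.705×10⁻⁵)·(-0.5000) = -3.352×10⁻⁵ J.

W ≈ -3.35×10⁻⁵ J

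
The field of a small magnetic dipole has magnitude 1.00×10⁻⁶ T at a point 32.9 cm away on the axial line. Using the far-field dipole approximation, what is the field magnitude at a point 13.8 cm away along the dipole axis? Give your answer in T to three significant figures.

Dipole fields scale as 1/r³ in the far field; the geometry is the same at both points.
B₂ = B₁ · (r₁/r₂)³ = 1.00×10⁻⁶ · (32.9/13.8)³.
(r₁/r₂)³ = (2.384)³ = 13.55.
B₂ ≈ 1.355×10⁻⁵ T.

B ≈ 1.36×10⁻⁵ T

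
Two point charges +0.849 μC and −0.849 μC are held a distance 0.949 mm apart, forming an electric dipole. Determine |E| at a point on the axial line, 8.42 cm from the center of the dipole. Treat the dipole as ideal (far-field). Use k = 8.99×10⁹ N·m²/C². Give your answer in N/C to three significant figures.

Dipole moment p = qd = (8.49×10⁻⁷ C)(9.49×10⁻⁴ m) = 8.057×10⁻¹⁰ C·m.
On the dipole axis E = 2kp/r³.
E = 2·(8.99×10⁹)(8.057×10⁻¹⁰) / (0.0842)³ = 2.427×10⁴ N/C.

E ≈ 2.43×10⁴ N/C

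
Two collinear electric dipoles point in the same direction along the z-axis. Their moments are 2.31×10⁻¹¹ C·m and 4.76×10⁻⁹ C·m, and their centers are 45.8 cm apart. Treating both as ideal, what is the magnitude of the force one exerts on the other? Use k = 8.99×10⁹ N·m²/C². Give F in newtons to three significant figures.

F ≈ 1.35×10⁻⁷ N

On-axis field of dipole 1 at distance r: E = 2kp₁/r³. Force on dipole 2 is F = p₂·dE/dr (gradient along axis).
dE/dr = −6kp₁/r⁴, so |F| = 6kp₁p₂/r⁴ (attractive for aligned moments).
F = 6(8.99×10⁹)(2.31×10⁻¹¹)(4.76×10⁻⁹)/(0.458)⁴ = 1.348×10⁻⁷ N.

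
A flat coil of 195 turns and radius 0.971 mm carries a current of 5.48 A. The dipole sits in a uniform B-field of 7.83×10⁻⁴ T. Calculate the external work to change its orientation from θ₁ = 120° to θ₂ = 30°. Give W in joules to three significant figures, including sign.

W ≈ -3.39×10⁻⁶ J

m = NIA = NIπa² = 195·(5.48)·π·(9.71×10⁻⁴)² = 0.003165 A·m².
W_ext = ΔU = −mB cosθ₂ + mB cosθ₁ = mB(cosθ₁ − cosθ₂).
W = (0.003165)(7.83×10⁻⁴)·(cos120° − cos30°) = (2.478×10⁻⁶)·(-1.3660) = -3.385×10⁻⁶ J.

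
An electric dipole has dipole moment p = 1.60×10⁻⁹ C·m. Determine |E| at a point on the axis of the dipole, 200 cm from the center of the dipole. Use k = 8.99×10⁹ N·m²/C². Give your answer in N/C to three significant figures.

E ≈ 3.60 N/C

On the dipole axis E = 2kp/r³.
E = 2·(8.99×10⁹)(1.60×10⁻⁹) / (2.00)³ = 3.596 N/C.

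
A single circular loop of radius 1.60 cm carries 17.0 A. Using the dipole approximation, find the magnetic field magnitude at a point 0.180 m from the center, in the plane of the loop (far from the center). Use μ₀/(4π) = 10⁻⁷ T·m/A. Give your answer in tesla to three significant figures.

Magnetic moment m = IA = Iπa² = (17.0)·π·(0.0160)² = 0.01367 A·m².
In the equatorial plane B = (μ₀/4π)·m/r³ (half the axial value).
B = (10⁻⁷)·(0.01367) / (0.180)³ = 2.344×10⁻⁷ T.

B ≈ 2.34×10⁻⁷ T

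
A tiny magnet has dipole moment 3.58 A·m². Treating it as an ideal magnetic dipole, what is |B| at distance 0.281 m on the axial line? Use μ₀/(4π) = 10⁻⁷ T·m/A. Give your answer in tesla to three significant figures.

On axis B = (μ₀/4π)·2m/r³.
B = 2·(10⁻⁷)·(3.58) / (0.281)³ = 3.227×10⁻⁵ T.

B ≈ 3.23×10⁻⁵ T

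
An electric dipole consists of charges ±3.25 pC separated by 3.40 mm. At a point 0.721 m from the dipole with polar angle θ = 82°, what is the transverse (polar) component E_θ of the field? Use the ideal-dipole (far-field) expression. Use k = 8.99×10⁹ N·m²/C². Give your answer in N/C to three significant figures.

E_θ ≈ 2.62×10⁻⁴ N/C

Dipole moment p = qd = (3.25×10⁻¹² C)(0.00340 m) = 1.105×10⁻¹⁴ C·m.
For a dipole, E_θ = (kp sinθ)/r³.
kp/r³ = (8.99×10⁹)(1.105×10⁻¹⁴)/(0.721)³ = 2.650×10⁻⁴ N/C.
E_θ = 2.650×10⁻⁴·sin82° = 2.625×10⁻⁴ N/C.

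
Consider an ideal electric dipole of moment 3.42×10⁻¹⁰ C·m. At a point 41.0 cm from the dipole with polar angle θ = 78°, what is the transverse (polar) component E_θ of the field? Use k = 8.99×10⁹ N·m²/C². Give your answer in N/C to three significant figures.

E_θ ≈ 43.6 N/C

For a dipole, E_θ = (kp sinθ)/r³.
kp/r³ = (8.99×10⁹)(3.42×10⁻¹⁰)/(0.410)³ = 44.61 N/C.
E_θ = 44.61·sin78° = 43.64 N/C.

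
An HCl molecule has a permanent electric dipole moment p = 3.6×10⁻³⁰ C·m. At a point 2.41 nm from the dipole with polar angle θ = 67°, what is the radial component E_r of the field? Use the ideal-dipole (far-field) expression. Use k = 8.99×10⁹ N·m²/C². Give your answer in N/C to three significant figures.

For a dipole, E_r = (2kp cosθ)/r³.
kp/r³ = (8.99×10⁹)(3.60×10⁻³⁰)/(2.41×10⁻⁹)³ = 2.312×10⁶ N/C.
E_r = 2·2.312×10⁶·cos67° = 1.807×10⁶ N/C.

E_r ≈ 1.81×10⁶ N/C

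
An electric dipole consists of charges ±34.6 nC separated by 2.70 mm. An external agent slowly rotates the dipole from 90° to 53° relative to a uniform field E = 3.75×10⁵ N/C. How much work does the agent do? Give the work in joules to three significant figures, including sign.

W ≈ -2.11×10⁻⁵ J

Dipole moment p = qd = (3.46×10⁻⁸ C)(0.00270 m) = 9.342×10⁻¹¹ C·m.
W_ext = ΔU = U(θ₂) − U(θ₁) = −pE cosθ₂ − (−pE cosθ₁) = pE(cosθ₁ − cosθ₂).
W = (9.342×10⁻¹¹)(3.75×10⁵)·(cos90° − cos53°) = (3.503×10⁻⁵)·(-0.6018) = -2.108×10⁻⁵ J.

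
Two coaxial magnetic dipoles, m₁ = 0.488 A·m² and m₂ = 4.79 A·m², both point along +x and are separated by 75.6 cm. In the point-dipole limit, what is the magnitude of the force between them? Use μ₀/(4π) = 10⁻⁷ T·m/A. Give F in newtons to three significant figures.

F ≈ 4.29×10⁻⁶ N

On-axis B of dipole 1: B = (μ₀/4π)·2m₁/r³. Force on dipole 2: F = m₂·dB/dr.
dB/dr = −(μ₀/4π)·6m₁/r⁴, so |F| = (μ₀/4π)·6m₁m₂/r⁴.
F = 6(10⁻⁷)(0.488)(4.79)/(0.756)⁴ = 4.294×10⁻⁶ N.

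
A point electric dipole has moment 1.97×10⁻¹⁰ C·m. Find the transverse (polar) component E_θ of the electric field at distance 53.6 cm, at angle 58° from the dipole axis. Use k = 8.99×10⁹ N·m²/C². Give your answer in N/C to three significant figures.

E_θ ≈ 9.75 N/C

For a dipole, E_θ = (kp sinθ)/r³.
kp/r³ = (8.99×10⁹)(1.97×10⁻¹⁰)/(0.536)³ = 11.50 N/C.
E_θ = 11.50·sin58° = 9.753 N/C.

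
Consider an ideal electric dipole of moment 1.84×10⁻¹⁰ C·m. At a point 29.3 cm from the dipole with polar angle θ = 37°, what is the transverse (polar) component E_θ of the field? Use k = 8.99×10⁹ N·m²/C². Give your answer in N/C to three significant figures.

For a dipole, E_θ = (kp sinθ)/r³.
kp/r³ = (8.99×10⁹)(1.84×10⁻¹⁰)/(0.293)³ = 65.76 N/C.
E_θ = 65.76·sin37° = 39.58 N/C.

E_θ ≈ 39.6 N/C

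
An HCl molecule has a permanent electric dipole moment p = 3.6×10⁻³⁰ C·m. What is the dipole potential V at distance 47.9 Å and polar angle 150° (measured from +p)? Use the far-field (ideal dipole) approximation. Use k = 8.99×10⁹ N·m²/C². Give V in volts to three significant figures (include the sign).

V ≈ -0.00122 V

The dipole potential is V = kp cosθ / r².
V = (8.99×10⁹)(3.60×10⁻³⁰)·cos150° / (4.79×10⁻⁹)² = -0.001222 V.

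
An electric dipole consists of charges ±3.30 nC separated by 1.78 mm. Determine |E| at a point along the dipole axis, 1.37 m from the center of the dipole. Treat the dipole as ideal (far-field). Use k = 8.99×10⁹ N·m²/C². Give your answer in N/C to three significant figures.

Dipole moment p = qd = (3.30×10⁻⁹ C)(0.00178 m) = 5.874×10⁻¹² C·m.
On the dipole axis E = 2kp/r³.
E = 2·(8.99×10⁹)(5.874×10⁻¹²) / (1.37)³ = 0.04107 N/C.

E ≈ 0.0411 N/C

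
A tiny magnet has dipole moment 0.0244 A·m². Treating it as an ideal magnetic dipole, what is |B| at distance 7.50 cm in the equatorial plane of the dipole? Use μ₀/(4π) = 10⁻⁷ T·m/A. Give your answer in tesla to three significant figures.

In the equatorial plane B = (μ₀/4π)·m/r³ (half the axial value).
B = (10⁻⁷)·(0.0244) / (0.0750)³ = 5.784×10⁻⁶ T.

B ≈ 5.78×10⁻⁶ T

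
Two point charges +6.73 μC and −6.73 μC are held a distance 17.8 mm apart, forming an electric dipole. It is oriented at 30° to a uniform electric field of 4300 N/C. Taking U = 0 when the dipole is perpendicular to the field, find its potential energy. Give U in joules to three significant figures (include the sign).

U ≈ -4.46×10⁻⁴ J

Dipole moment p = qd = (6.73×10⁻⁶ C)(0.0178 m) = 1.198×10⁻⁷ C·m.
U = −p·E = −pE cosθ.
U = −(1.198×10⁻⁷)(4300)·cos30° = -4.461×10⁻⁴ J.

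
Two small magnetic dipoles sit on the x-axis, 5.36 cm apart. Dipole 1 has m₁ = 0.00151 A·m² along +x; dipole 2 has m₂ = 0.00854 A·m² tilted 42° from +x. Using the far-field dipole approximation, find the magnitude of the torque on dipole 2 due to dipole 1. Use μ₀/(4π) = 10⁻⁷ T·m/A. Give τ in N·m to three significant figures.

τ ≈ 1.12×10⁻⁸ N·m

Dipole B is on the axis of dipole A, so B₁ there is axial: B₁ = (μ₀/4π)·2m₁/r³ along +x.
B₁ = 2(10⁻⁷)(0.00151)/(0.0536)³ = 1.961×10⁻⁶ T.
τ = m₂ B₁ sinθ.
τ = (0.00854)(1.961×10⁻⁶)·sin42° = 1.121×10⁻⁸ N·m.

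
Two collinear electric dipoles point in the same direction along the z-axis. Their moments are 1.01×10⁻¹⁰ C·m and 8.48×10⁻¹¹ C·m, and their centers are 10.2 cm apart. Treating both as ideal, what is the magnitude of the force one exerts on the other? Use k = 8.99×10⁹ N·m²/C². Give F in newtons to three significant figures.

F ≈ 4.27×10⁻⁶ N

On-axis field of dipole 1 at distance r: E = 2kp₁/r³. Force on dipole 2 is F = p₂·dE/dr (gradient along axis).
dE/dr = −6kp₁/r⁴, so |F| = 6kp₁p₂/r⁴ (attractive for aligned moments).
F = 6(8.99×10⁹)(1.01×10⁻¹⁰)(8.48×10⁻¹¹)/(0.102)⁴ = 4.268×10⁻⁶ N.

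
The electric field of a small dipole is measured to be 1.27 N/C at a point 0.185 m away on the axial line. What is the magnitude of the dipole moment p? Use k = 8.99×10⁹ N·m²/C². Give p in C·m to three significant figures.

p ≈ 4.47×10⁻¹³ C·m

On axis E = 2kp/r³, so p = Er³/(2k).
p = (1.27)·(0.185)³ / (2·8.99×10⁹) = 4.472×10⁻¹³ C·m.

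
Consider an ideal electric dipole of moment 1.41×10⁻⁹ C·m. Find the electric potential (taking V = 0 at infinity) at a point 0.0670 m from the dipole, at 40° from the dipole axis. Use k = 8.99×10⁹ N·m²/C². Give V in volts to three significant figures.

The dipole potential is V = kp cosθ / r².
V = (8.99×10⁹)(1.41×10⁻⁹)·cos40° / (0.0670)² = 2163 V.

V ≈ 2160 V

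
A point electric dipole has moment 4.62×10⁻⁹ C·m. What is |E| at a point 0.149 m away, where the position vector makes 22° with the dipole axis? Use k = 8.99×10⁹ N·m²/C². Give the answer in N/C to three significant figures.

E ≈ 2.38×10⁴ N/C

At angle θ the dipole field magnitude is E = (kp/r³)·√(1 + 3cos²θ).
kp/r³ = (8.99×10⁹)(4.62×10⁻⁹) / (0.149)³ = 1.256×10⁴ N/C.
√(1 + 3cos²22°) = √(1 + 3·0.8597) = √3.5790 ≈ 1.8918.
E ≈ 1.256×10⁴ × 1.892 = 2.375×10⁴ N/C.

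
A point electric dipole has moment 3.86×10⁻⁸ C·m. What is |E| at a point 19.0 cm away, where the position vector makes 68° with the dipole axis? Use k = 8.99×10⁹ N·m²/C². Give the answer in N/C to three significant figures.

E ≈ 6.03×10⁴ N/C

At angle θ the dipole field magnitude is E = (kp/r³)·√(1 + 3cos²θ).
kp/r³ = (8.99×10⁹)(3.86×10⁻⁸) / (0.190)³ = 5.059×10⁴ N/C.
√(1 + 3cos²68°) = √(1 + 3·0.1403) = √1.4210 ≈ 1.1921.
E ≈ 5.059×10⁴ × 1.192 = 6.031×10⁴ N/C.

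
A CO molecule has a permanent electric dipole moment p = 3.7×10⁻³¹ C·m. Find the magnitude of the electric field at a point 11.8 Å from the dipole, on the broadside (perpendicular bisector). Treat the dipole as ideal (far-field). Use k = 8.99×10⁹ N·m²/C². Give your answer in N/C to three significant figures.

E ≈ 2.02×10⁶ N/C

On the perpendicular bisector E = kp/r³ (half the axial value at the same distance).
E = (8.99×10⁹)(3.70×10⁻³¹) / (1.18×10⁻⁹)³ = 2.024×10⁶ N/C.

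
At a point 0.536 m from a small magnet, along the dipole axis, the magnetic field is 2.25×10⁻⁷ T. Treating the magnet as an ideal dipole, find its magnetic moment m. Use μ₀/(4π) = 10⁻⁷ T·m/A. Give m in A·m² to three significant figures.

m ≈ 0.173 A·m²

On axis B = (μ₀/4π)·2m/r³, so m = Br³·4π/(μ₀·2).
m = (2.25×10⁻⁷)·(0.536)³ / (2·10⁻⁷) = 0.1732 A·m².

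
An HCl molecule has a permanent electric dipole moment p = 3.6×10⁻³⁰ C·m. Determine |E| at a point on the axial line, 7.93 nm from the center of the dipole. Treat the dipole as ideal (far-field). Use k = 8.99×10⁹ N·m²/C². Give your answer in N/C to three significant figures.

On the dipole axis E = 2kp/r³.
E = 2·(8.99×10⁹)(3.60×10⁻³⁰) / (7.93×10⁻⁹)³ = 1.298×10⁵ N/C.

E ≈ 1.30×10⁵ N/C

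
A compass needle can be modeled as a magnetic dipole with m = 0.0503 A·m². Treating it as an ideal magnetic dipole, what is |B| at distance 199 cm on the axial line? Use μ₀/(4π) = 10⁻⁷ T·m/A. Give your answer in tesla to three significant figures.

On axis B = (μ₀/4π)·2m/r³.
B = 2·(10⁻⁷)·(0.0503) / (1.99)³ = 1.277×10⁻⁹ T.

B ≈ 1.28×10⁻⁹ T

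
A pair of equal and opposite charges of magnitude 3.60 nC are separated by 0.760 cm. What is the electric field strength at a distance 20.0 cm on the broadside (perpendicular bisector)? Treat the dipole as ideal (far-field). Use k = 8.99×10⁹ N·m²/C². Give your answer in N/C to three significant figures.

Dipole moment p = qd = (3.60×10⁻⁹ C)(0.00760 m) = 2.736×10⁻¹¹ C·m.
On the perpendicular bisector E = kp/r³ (half the axial value at the same distance).
E = (8.99×10⁹)(2.736×10⁻¹¹) / (0.200)³ = 30.75 N/C.

E ≈ 30.7 N/C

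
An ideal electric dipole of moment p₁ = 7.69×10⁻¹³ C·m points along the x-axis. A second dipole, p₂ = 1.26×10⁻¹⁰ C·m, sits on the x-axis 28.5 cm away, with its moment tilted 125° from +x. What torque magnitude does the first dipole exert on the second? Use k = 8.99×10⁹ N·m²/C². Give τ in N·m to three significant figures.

The second dipole sits on the axis of the first, so the field there is axial: E₁ = 2kp₁/r³ along +x.
E₁ = 2(8.99×10⁹)(7.69×10⁻¹³)/(0.285)³ = 0.5973 N/C.
Torque on the second dipole: τ = p₂ E₁ sinθ.
τ = (1.26×10⁻¹⁰)(0.5973)·sin125° = 6.165×10⁻¹¹ N·m.

τ ≈ 6.16×10⁻¹¹ N·m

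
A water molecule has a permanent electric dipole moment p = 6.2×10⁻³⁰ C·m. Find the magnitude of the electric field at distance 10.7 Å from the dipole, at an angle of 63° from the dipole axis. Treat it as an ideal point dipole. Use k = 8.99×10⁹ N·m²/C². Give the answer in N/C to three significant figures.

E ≈ 5.79×10⁷ N/C

At angle θ the dipole field magnitude is E = (kp/r³)·√(1 + 3cos²θ).
kp/r³ = (8.99×10⁹)(6.20×10⁻³⁰) / (1.07×10⁻⁹)³ = 4.550×10⁷ N/C.
√(1 + 3cos²63°) = √(1 + 3·0.2061) = √1.6183 ≈ 1.2721.
E ≈ 4.550×10⁷ × 1.272 = 5.788×10⁷ N/C.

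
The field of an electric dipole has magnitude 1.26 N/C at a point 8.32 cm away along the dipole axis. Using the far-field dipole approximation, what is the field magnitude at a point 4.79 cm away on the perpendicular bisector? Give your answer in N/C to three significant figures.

E ≈ 3.30 N/C

Dipole fields scale as 1/r³ in the far field.
The axial field is twice the equatorial field at the same r, so the geometry factor is 1/2.
E₂ = E₁ · (1/2) · (r₁/r₂)³ = 1.26 · 0.5 · (8.32/4.79)³.
(r₁/r₂)³ = (1.737)³ = 5.24.
E₂ ≈ 3.301 N/C.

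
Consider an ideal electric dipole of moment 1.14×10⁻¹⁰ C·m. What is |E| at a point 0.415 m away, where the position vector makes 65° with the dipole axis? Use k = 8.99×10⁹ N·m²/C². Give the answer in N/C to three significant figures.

At angle θ the dipole field magnitude is E = (kp/r³)·√(1 + 3cos²θ).
kp/r³ = (8.99×10⁹)(1.14×10⁻¹⁰) / (0.415)³ = 14.34 N/C.
√(1 + 3cos²65°) = √(1 + 3·0.1786) = √1.5358 ≈ 1.2393.
E ≈ 14.34 × 1.239 = 17.77 N/C.

E ≈ 17.8 N/C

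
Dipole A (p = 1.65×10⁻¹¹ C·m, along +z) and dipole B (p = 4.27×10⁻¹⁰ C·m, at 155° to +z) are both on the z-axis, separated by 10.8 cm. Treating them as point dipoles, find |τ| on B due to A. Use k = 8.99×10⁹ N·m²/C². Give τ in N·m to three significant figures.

The second dipole sits on the axis of the first, so the field there is axial: E₁ = 2kp₁/r³ along +z.
E₁ = 2(8.99×10⁹)(1.65×10⁻¹¹)/(0.108)³ = 235.5 N/C.
Torque on the second dipole: τ = p₂ E₁ sinθ.
τ = (4.27×10⁻¹⁰)(235.5)·sin155° = 4.250×10⁻⁸ N·m.

τ ≈ 4.25×10⁻⁸ N·m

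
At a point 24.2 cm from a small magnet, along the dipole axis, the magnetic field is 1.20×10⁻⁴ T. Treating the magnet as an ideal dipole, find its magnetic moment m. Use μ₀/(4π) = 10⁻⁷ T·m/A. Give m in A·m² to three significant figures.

m ≈ 8.50 A·m²

On axis B = (μ₀/4π)·2m/r³, so m = Br³·4π/(μ₀·2).
m = (1.20×10⁻⁴)·(0.242)³ / (2·10⁻⁷) = 8.503 A·m².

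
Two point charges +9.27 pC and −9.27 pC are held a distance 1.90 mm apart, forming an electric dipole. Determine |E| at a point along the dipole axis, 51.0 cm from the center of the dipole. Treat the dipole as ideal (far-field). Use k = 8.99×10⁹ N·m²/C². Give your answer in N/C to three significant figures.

Dipole moment p = qd = (9.27×10⁻¹² C)(0.00190 m) = 1.761×10⁻¹⁴ C·m.
On the dipole axis E = 2kp/r³.
E = 2·(8.99×10⁹)(1.761×10⁻¹⁴) / (0.510)³ = 0.002387 N/C.

E ≈ 0.00239 N/C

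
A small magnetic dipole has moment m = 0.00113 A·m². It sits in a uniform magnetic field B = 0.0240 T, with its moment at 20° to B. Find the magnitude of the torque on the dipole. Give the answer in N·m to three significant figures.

Torque on a magnetic dipole: τ = mB sinθ.
τ = (0.00113)(0.0240)·sin20° = 9.276×10⁻⁶ N·m.

τ ≈ 9.28×10⁻⁶ N·m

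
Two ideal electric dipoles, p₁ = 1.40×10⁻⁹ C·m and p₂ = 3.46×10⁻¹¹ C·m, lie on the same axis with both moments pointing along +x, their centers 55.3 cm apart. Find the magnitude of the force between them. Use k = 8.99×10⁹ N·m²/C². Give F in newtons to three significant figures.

On-axis field of dipole 1 at distance r: E = 2kp₁/r³. Force on dipole 2 is F = p₂·dE/dr (gradient along axis).
dE/dr = −6kp₁/r⁴, so |F| = 6kp₁p₂/r⁴ (attractive for aligned moments).
F = 6(8.99×10⁹)(1.40×10⁻⁹)(3.46×10⁻¹¹)/(0.553)⁴ = 2.794×10⁻⁸ N.

F ≈ 2.79×10⁻⁸ N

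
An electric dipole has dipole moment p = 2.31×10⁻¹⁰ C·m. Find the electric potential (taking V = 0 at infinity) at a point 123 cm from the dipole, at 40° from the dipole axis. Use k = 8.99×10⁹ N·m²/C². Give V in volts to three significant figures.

V ≈ 1.05 V

The dipole potential is V = kp cosθ / r².
V = (8.99×10⁹)(2.31×10⁻¹⁰)·cos40° / (1.23)² = 1.052 V.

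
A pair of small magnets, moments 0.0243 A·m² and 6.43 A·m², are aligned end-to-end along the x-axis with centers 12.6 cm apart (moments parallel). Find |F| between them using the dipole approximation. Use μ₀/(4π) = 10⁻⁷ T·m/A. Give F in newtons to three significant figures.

F ≈ 3.72×10⁻⁴ N

On-axis B of dipole 1: B = (μ₀/4π)·2m₁/r³. Force on dipole 2: F = m₂·dB/dr.
dB/dr = −(μ₀/4π)·6m₁/r⁴, so |F| = (μ₀/4π)·6m₁m₂/r⁴.
F = 6(10⁻⁷)(0.0243)(6.43)/(0.126)⁴ = 3.720×10⁻⁴ N.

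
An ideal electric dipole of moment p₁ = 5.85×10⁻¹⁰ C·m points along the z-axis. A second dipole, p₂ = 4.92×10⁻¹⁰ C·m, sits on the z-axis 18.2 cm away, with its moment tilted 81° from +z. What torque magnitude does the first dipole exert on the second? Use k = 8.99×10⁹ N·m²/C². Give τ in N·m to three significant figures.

τ ≈ 8.48×10⁻⁷ N·m

The second dipole sits on the axis of the first, so the field there is axial: E₁ = 2kp₁/r³ along +z.
E₁ = 2(8.99×10⁹)(5.85×10⁻¹⁰)/(0.182)³ = 1745 N/C.
Torque on the second dipole: τ = p₂ E₁ sinθ.
τ = (4.92×10⁻¹⁰)(1745)·sin81° = 8.478×10⁻⁷ N·m.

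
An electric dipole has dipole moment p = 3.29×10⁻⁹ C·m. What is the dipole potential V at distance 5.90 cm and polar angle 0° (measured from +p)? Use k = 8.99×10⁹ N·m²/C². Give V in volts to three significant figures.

The dipole potential is V = kp cosθ / r².
V = (8.99×10⁹)(3.29×10⁻⁹)·cos0° / (0.0590)² = 8497 V.

V ≈ 8500 V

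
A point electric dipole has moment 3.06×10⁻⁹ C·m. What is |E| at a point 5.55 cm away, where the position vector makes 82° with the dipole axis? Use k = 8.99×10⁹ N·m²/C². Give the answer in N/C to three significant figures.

E ≈ 1.66×10⁵ N/C

At angle θ the dipole field magnitude is E = (kp/r³)·√(1 + 3cos²θ).
kp/r³ = (8.99×10⁹)(3.06×10⁻⁹) / (0.0555)³ = 1.609×10⁵ N/C.
√(1 + 3cos²82°) = √(1 + 3·0.0194) = √1.0581 ≈ 1.0286.
E ≈ 1.609×10⁵ × 1.029 = 1.655×10⁵ N/C.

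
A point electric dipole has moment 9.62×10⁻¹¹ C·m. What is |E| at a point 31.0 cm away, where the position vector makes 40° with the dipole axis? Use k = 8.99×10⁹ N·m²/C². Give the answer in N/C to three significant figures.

E ≈ 48.2 N/C

At angle θ the dipole field magnitude is E = (kp/r³)·√(1 + 3cos²θ).
kp/r³ = (8.99×10⁹)(9.62×10⁻¹¹) / (0.310)³ = 29.03 N/C.
√(1 + 3cos²40°) = √(1 + 3·0.5868) = √2.7605 ≈ 1.6615.
E ≈ 29.03 × 1.661 = 48.23 N/C.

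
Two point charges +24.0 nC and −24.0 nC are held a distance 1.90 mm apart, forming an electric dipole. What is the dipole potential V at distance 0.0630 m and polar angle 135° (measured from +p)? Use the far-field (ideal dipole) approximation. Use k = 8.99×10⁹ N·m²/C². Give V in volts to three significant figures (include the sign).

V ≈ -73.0 V

Dipole moment p = qd = (2.40×10⁻⁸ C)(0.00190 m) = 4.56×10⁻¹¹ C·m.
The dipole potential is V = kp cosθ / r².
V = (8.99×10⁹)(4.56×10⁻¹¹)·cos135° / (0.0630)² = -73.03 V.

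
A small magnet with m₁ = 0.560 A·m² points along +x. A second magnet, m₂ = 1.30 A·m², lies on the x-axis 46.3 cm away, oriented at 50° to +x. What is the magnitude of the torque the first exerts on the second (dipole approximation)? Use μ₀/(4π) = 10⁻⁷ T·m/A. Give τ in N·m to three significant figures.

Dipole B is on the axis of dipole A, so B₁ there is axial: B₁ = (μ₀/4π)·2m₁/r³ along +x.
B₁ = 2(10⁻⁷)(0.560)/(0.463)³ = 1.128×10⁻⁶ T.
τ = m₂ B₁ sinθ.
τ = (1.30)(1.128×10⁻⁶)·sin50° = 1.124×10⁻⁶ N·m.

τ ≈ 1.12×10⁻⁶ N·m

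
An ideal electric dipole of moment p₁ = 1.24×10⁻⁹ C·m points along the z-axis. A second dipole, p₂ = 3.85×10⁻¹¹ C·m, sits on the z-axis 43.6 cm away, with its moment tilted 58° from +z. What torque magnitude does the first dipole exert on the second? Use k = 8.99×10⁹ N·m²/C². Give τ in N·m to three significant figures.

The second dipole sits on the axis of the first, so the field there is axial: E₁ = 2kp₁/r³ along +z.
E₁ = 2(8.99×10⁹)(1.24×10⁻⁹)/(0.436)³ = 269.0 N/C.
Torque on the second dipole: τ = p₂ E₁ sinθ.
τ = (3.85×10⁻¹¹)(269.0)·sin58° = 8.783×10⁻⁹ N·m.

τ ≈ 8.78×10⁻⁹ N·m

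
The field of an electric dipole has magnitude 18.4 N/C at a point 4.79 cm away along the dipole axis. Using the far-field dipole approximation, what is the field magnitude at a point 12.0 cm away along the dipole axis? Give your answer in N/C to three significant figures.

E ≈ 1.17 N/C

Dipole fields scale as 1/r³ in the far field; the geometry is the same at both points.
E₂ = E₁ · (r₁/r₂)³ = 18.4 · (4.79/12.0)³.
(r₁/r₂)³ = (0.3992)³ = 0.0636.
E₂ ≈ 1.170 N/C.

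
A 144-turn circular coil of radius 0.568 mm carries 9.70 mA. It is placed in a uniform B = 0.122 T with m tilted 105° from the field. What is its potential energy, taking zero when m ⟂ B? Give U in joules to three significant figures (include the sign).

U ≈ 4.47×10⁻⁸ J

m = NIA = NIπa² = 144·(0.00970)·π·(5.68×10⁻⁴)² = 1.416×10⁻⁶ A·m².
U = −m·B = −mB cosθ.
U = −(1.416×10⁻⁶)(0.122)·cos105° = 4.471×10⁻⁸ J.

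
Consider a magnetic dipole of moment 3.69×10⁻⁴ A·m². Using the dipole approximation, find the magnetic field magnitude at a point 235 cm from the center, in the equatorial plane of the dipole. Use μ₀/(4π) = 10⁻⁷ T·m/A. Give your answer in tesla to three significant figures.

B ≈ 2.84×10⁻¹² T

In the equatorial plane B = (μ₀/4π)·m/r³ (half the axial value).
B = (10⁻⁷)·(3.69×10⁻⁴) / (2.35)³ = 2.843×10⁻¹² T.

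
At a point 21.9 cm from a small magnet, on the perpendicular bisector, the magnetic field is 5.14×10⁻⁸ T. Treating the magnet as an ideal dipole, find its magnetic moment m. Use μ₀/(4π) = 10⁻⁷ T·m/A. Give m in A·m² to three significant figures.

m ≈ 0.00540 A·m²

In the equatorial plane B = (μ₀/4π)·m/r³, so m = Br³·4π/(μ₀).
m = (5.14×10⁻⁸)·(0.219)³ / (10⁻⁷) = 0.005399 A·m².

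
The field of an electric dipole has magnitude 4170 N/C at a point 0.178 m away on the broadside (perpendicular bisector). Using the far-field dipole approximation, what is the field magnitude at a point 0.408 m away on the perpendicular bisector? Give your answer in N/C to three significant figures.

Dipole fields scale as 1/r³ in the far field; the geometry is the same at both points.
E₂ = E₁ · (r₁/r₂)³ = 4170 · (0.178/0.408)³.
(r₁/r₂)³ = (0.4363)³ = 0.08304.
E₂ ≈ 346.3 N/C.

E ≈ 346 N/C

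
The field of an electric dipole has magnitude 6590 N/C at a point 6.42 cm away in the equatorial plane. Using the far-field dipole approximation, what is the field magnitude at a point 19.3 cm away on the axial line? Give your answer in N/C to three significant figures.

Dipole fields scale as 1/r³ in the far field.
The axial field is twice the equatorial field at the same r, so the geometry factor is 2/1.
E₂ = E₁ · (2/1) · (r₁/r₂)³ = 6590 · 2 · (6.42/19.3)³.
(r₁/r₂)³ = (0.3326)³ = 0.03681.
E₂ ≈ 485.1 N/C.

E ≈ 485 N/C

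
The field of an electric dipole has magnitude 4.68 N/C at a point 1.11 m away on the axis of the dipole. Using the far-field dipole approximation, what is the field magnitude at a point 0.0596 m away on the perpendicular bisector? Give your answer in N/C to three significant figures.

E ≈ 1.51×10⁴ N/C

Dipole fields scale as 1/r³ in the far field.
The axial field is twice the equatorial field at the same r, so the geometry factor is 1/2.
E₂ = E₁ · (1/2) · (r₁/r₂)³ = 4.68 · 0.5 · (1.11/0.0596)³.
(r₁/r₂)³ = (18.62)³ = 6460.
E₂ ≈ 1.512×10⁴ N/C.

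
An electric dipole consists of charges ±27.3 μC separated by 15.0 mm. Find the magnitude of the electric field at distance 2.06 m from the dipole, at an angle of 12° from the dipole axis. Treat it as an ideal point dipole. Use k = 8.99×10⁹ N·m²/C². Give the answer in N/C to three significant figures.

E ≈ 828 N/C

Dipole moment p = qd = (2.73×10⁻⁵ C)(0.0150 m) = 4.095×10⁻⁷ C·m.
At angle θ the dipole field magnitude is E = (kp/r³)·√(1 + 3cos²θ).
kp/r³ = (8.99×10⁹)(4.095×10⁻⁷) / (2.06)³ = 421.1 N/C.
√(1 + 3cos²12°) = √(1 + 3·0.9568) = √3.8703 ≈ 1.9673.
E ≈ 421.1 × 1.967 = 828.5 N/C.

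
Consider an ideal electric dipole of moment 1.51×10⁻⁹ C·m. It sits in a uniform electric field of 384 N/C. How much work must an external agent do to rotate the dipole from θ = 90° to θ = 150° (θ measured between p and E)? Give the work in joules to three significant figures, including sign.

W_ext = ΔU = U(θ₂) − U(θ₁) = −pE cosθ₂ − (−pE cosθ₁) = pE(cosθ₁ − cosθ₂).
W = (1.51×10⁻⁹)(384)·(cos90° − cos150°) = (5.798×10⁻⁷)·(+0.8660) = 5.022×10⁻⁷ J.

W ≈ 5.02×10⁻⁷ J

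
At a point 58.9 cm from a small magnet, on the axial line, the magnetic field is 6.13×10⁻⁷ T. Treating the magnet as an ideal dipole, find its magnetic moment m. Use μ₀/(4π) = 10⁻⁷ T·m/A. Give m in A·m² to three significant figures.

m ≈ 0.626 A·m²

On axis B = (μ₀/4π)·2m/r³, so m = Br³·4π/(μ₀·2).
m = (6.13×10⁻⁷)·(0.589)³ / (2·10⁻⁷) = 0.6263 A·m².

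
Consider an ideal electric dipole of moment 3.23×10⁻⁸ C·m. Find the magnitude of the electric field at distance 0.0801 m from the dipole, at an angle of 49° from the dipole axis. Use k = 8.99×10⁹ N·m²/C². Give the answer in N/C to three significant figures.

At angle θ the dipole field magnitude is E = (kp/r³)·√(1 + 3cos²θ).
kp/r³ = (8.99×10⁹)(3.23×10⁻⁸) / (0.0801)³ = 5.650×10⁵ N/C.
√(1 + 3cos²49°) = √(1 + 3·0.4304) = √2.2912 ≈ 1.5137.
E ≈ 5.650×10⁵ × 1.514 = 8.553×10⁵ N/C.

E ≈ 8.55×10⁵ N/C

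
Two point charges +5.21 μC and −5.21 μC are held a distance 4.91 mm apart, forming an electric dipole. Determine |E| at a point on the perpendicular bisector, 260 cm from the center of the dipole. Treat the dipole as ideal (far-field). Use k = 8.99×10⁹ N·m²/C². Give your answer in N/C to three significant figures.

Dipole moment p = qd = (5.21×10⁻⁶ C)(0.00491 m) = 2.558×10⁻⁸ C·m.
In the equatorial plane E = kp/r³.
E = (8.99×10⁹)(2.558×10⁻⁸) / (2.60)³ = 13.08 N/C.

E ≈ 13.1 N/C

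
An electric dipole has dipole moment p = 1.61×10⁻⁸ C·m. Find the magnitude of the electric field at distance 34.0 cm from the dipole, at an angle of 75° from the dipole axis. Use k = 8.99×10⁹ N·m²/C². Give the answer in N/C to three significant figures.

E ≈ 4040 N/C

At angle θ the dipole field magnitude is E = (kp/r³)·√(1 + 3cos²θ).
kp/r³ = (8.99×10⁹)(1.61×10⁻⁸) / (0.340)³ = 3683 N/C.
√(1 + 3cos²75°) = √(1 + 3·0.0670) = √1.2010 ≈ 1.0959.
E ≈ 3683 × 1.096 = 4036 N/C.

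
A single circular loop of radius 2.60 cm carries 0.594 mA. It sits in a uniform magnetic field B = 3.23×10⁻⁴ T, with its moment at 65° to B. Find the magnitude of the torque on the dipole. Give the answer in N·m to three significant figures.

τ ≈ 3.69×10⁻¹⁰ N·m

Magnetic moment m = IA = Iπa² = (5.94×10⁻⁴)·π·(0.0260)² = 1.261×10⁻⁶ A·m².
Torque on a magnetic dipole: τ = mB sinθ.
τ = (1.261×10⁻⁶)(3.23×10⁻⁴)·sin65° = 3.691×10⁻¹⁰ N·m.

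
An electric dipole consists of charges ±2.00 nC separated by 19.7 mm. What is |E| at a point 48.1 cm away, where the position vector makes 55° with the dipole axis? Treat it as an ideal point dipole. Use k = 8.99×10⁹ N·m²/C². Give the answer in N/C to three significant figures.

E ≈ 4.49 N/C

Dipole moment p = qd = (2.00×10⁻⁹ C)(0.0197 m) = 3.94×10⁻¹¹ C·m.
At angle θ the dipole field magnitude is E = (kp/r³)·√(1 + 3cos²θ).
kp/r³ = (8.99×10⁹)(3.94×10⁻¹¹) / (0.481)³ = 3.183 N/C.
√(1 + 3cos²55°) = √(1 + 3·0.3290) = √1.9870 ≈ 1.4096.
E ≈ 3.183 × 1.410 = 4.487 N/C.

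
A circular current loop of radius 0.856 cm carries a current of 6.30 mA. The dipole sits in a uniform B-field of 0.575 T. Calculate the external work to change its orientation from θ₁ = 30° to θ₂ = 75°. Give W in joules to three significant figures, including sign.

Magnetic moment m = IA = Iπa² = (0.00630)·π·(0.00856)² = 1.45×10⁻⁶ A·m².
W_ext = ΔU = −mB cosθ₂ + mB cosθ₁ = mB(cosθ₁ − cosθ₂).
W = (1.45×10⁻⁶)(0.575)·(cos30° − cos75°) = (8.338×10⁻⁷)·(+0.6072) = 5.063×10⁻⁷ J.

W ≈ 5.06×10⁻⁷ J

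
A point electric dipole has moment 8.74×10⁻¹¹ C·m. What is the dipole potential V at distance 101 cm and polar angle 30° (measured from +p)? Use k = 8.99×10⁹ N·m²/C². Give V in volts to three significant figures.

V ≈ 0.667 V

The dipole potential is V = kp cosθ / r².
V = (8.99×10⁹)(8.74×10⁻¹¹)·cos30° / (1.01)² = 0.6671 V.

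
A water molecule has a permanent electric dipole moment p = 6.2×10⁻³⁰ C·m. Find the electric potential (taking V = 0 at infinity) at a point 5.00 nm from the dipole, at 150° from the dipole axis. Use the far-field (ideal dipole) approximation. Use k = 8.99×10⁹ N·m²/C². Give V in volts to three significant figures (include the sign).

V ≈ -0.00193 V

The dipole potential is V = kp cosθ / r².
V = (8.99×10⁹)(6.20×10⁻³⁰)·cos150° / (5.00×10⁻⁹)² = -0.001931 V.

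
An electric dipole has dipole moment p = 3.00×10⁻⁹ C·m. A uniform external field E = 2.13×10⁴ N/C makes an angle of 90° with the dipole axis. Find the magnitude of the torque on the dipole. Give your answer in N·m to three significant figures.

τ ≈ 6.39×10⁻⁵ N·m

Torque on an electric dipole: τ = pE sinθ.
τ = (3.00×10⁻⁹)(2.13×10⁴)·sin90° = 6.390×10⁻⁵ N·m.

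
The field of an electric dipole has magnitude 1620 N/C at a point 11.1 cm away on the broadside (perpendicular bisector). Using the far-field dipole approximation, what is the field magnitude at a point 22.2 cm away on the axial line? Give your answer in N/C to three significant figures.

E ≈ 405 N/C

Dipole fields scale as 1/r³ in the far field.
The axial field is twice the equatorial field at the same r, so the geometry factor is 2/1.
E₂ = E₁ · (2/1) · (r₁/r₂)³ = 1620 · 2 · (11.1/22.2)³.
(r₁/r₂)³ = (0.5)³ = 0.125.
E₂ ≈ 405.0 N/C.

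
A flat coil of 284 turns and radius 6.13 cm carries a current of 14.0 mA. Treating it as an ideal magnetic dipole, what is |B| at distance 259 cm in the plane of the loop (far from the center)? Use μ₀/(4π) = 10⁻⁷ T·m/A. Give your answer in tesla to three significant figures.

B ≈ 2.70×10⁻¹⁰ T

m = NIA = NIπa² = 284·(0.0140)·π·(0.0613)² = 0.04694 A·m².
In the equatorial plane B = (μ₀/4π)·m/r³ (half the axial value).
B = (10⁻⁷)·(0.04694) / (2.59)³ = 2.702×10⁻¹⁰ T.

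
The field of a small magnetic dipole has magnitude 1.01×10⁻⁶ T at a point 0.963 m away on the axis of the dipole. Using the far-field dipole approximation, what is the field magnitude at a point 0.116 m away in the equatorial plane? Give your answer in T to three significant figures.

Dipole fields scale as 1/r³ in the far field.
The axial field is twice the equatorial field at the same r, so the geometry factor is 1/2.
B₂ = B₁ · (1/2) · (r₁/r₂)³ = 1.01×10⁻⁶ · 0.5 · (0.963/0.116)³.
(r₁/r₂)³ = (8.302)³ = 572.1.
B₂ ≈ 2.889×10⁻⁴ T.

B ≈ 2.89×10⁻⁴ T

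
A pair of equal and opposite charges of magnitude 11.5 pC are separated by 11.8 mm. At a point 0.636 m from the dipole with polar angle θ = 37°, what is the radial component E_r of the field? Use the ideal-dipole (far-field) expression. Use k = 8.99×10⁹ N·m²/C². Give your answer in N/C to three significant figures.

E_r ≈ 0.00757 N/C

Dipole moment p = qd = (1.15×10⁻¹¹ C)(0.0118 m) = 1.357×10⁻¹³ C·m.
For a dipole, E_r = (2kp cosθ)/r³.
kp/r³ = (8.99×10⁹)(1.357×10⁻¹³)/(0.636)³ = 0.004742 N/C.
E_r = 2·0.004742·cos37° = 0.007574 N/C.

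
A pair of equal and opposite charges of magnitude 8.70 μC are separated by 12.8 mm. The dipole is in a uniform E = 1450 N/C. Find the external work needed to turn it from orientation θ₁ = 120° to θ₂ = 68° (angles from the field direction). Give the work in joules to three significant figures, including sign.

Dipole moment p = qd = (8.70×10⁻⁶ C)(0.0128 m) = 1.114×10⁻⁷ C·m.
W_ext = ΔU = U(θ₂) − U(θ₁) = −pE cosθ₂ − (−pE cosθ₁) = pE(cosθ₁ − cosθ₂).
W = (1.114×10⁻⁷)(1450)·(cos120° − cos68°) = (1.615×10⁻⁴)·(-0.8746) = -1.413×10⁻⁴ J.

W ≈ -1.41×10⁻⁴ J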